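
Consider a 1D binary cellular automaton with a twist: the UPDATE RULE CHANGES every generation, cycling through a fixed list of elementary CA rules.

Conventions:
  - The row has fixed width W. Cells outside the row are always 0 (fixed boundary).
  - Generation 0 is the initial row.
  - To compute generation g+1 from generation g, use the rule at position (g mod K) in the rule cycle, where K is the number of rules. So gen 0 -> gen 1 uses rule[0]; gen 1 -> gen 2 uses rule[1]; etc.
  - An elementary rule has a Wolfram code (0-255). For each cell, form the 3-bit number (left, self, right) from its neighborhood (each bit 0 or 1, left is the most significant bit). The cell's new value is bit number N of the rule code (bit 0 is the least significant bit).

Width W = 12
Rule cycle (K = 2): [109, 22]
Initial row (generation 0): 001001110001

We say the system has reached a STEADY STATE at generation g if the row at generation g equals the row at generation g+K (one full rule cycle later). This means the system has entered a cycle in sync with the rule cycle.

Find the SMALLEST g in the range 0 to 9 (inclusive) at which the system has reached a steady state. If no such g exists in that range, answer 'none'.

Gen 0: 001001110001
Gen 1 (rule 109): 101001010101
Gen 2 (rule 22): 101111010101
Gen 3 (rule 109): 111001111111
Gen 4 (rule 22): 000110000000
Gen 5 (rule 109): 110110111111
Gen 6 (rule 22): 000000000000
Gen 7 (rule 109): 111111111111
Gen 8 (rule 22): 000000000000
Gen 9 (rule 109): 111111111111
Gen 10 (rule 22): 000000000000
Gen 11 (rule 109): 111111111111

Answer: 6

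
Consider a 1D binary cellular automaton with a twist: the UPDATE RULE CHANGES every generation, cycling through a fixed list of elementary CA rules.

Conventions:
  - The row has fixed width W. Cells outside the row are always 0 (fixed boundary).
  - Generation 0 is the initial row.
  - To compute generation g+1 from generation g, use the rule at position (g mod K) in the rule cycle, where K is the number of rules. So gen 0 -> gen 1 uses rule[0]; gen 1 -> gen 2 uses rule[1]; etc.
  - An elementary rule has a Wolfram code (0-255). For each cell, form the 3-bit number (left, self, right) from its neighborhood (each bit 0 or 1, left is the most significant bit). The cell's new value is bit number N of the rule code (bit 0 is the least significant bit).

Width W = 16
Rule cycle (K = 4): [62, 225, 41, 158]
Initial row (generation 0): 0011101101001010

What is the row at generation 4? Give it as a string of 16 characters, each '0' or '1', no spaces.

Gen 0: 0011101101001010
Gen 1 (rule 62): 0110011011111111
Gen 2 (rule 225): 0010001101111111
Gen 3 (rule 41): 1000101011000000
Gen 4 (rule 158): 1101101010100000

Answer: 1101101010100000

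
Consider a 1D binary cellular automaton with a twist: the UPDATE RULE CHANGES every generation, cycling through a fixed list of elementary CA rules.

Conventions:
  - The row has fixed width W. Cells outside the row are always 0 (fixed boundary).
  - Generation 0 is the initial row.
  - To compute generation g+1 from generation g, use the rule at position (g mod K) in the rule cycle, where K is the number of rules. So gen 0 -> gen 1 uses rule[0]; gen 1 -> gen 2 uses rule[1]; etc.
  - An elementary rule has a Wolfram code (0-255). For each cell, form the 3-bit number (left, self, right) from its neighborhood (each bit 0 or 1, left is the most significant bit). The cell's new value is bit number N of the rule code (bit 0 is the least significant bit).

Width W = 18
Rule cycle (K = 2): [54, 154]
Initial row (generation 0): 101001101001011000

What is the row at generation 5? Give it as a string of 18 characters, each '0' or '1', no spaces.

Gen 0: 101001101001011000
Gen 1 (rule 54): 111110011111100100
Gen 2 (rule 154): 111101111111011010
Gen 3 (rule 54): 000010000000100111
Gen 4 (rule 154): 000101000001011110
Gen 5 (rule 54): 001111100011100001

Answer: 001111100011100001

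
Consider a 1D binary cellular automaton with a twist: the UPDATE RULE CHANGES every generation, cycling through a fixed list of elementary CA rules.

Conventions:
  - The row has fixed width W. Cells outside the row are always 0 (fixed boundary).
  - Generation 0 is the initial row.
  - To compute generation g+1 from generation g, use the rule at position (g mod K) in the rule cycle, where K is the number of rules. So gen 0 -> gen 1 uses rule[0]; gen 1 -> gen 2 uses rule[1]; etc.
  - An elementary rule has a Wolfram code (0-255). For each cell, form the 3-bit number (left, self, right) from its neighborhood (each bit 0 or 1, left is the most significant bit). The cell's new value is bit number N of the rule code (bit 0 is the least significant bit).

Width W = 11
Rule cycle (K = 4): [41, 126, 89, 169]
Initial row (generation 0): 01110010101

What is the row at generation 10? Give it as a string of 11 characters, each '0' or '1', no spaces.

Gen 0: 01110010101
Gen 1 (rule 41): 01000001010
Gen 2 (rule 126): 11100011111
Gen 3 (rule 89): 10111010001
Gen 4 (rule 169): 01110100100
Gen 5 (rule 41): 01001000001
Gen 6 (rule 126): 11111100011
Gen 7 (rule 89): 10000111011
Gen 8 (rule 169): 00110110110
Gen 9 (rule 41): 10101101100
Gen 10 (rule 126): 11111111110

Answer: 11111111110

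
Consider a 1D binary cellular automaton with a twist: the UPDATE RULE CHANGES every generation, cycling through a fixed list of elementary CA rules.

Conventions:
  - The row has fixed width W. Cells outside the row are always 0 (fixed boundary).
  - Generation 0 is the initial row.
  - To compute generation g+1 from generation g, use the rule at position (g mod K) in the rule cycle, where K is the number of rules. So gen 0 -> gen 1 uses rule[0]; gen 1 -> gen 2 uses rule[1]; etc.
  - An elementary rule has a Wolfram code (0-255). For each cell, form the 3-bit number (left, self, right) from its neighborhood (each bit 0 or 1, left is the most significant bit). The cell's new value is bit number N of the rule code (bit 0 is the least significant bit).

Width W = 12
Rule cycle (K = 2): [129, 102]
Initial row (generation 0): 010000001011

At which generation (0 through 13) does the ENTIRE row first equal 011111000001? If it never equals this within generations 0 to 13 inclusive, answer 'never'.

Gen 0: 010000001011
Gen 1 (rule 129): 000111100000
Gen 2 (rule 102): 001000100000
Gen 3 (rule 129): 100010001111
Gen 4 (rule 102): 100110010001
Gen 5 (rule 129): 000000000100
Gen 6 (rule 102): 000000001100
Gen 7 (rule 129): 111111100001
Gen 8 (rule 102): 000000100011
Gen 9 (rule 129): 111110001000
Gen 10 (rule 102): 000010011000
Gen 11 (rule 129): 111000000011
Gen 12 (rule 102): 001000000101
Gen 13 (rule 129): 100011110000

Answer: never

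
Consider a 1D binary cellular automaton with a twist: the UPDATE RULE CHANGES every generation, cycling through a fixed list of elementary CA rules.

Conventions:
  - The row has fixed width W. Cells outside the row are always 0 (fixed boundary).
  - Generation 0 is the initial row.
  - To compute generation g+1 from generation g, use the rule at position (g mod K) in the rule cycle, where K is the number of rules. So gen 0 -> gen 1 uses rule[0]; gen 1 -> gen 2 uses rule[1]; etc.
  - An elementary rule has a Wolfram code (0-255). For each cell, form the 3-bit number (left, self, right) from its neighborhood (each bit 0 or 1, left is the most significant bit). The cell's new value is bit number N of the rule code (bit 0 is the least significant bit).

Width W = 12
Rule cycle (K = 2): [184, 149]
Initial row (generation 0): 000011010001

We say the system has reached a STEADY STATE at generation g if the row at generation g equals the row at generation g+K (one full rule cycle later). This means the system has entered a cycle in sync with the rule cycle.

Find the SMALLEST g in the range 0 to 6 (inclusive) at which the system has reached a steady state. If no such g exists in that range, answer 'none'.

Answer: none

Derivation:
Gen 0: 000011010001
Gen 1 (rule 184): 000010101000
Gen 2 (rule 149): 111010101111
Gen 3 (rule 184): 110101011110
Gen 4 (rule 149): 000101001101
Gen 5 (rule 184): 000010101010
Gen 6 (rule 149): 111010101011
Gen 7 (rule 184): 110101010110
Gen 8 (rule 149): 000101010001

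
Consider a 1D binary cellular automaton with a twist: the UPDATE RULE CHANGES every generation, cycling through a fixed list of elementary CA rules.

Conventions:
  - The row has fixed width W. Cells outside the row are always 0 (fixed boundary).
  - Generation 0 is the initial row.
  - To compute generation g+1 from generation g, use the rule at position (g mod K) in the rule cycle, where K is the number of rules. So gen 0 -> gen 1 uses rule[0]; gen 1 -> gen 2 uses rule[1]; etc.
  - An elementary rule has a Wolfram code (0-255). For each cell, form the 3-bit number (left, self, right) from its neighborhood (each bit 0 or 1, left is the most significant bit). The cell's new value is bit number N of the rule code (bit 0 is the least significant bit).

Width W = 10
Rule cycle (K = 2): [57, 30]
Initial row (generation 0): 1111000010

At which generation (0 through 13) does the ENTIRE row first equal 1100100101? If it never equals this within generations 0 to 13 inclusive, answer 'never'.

Answer: never

Derivation:
Gen 0: 1111000010
Gen 1 (rule 57): 1000111001
Gen 2 (rule 30): 1101100111
Gen 3 (rule 57): 1011010100
Gen 4 (rule 30): 1010010110
Gen 5 (rule 57): 0101001101
Gen 6 (rule 30): 1101111001
Gen 7 (rule 57): 1011000100
Gen 8 (rule 30): 1010101110
Gen 9 (rule 57): 0101011001
Gen 10 (rule 30): 1101010111
Gen 11 (rule 57): 1010101100
Gen 12 (rule 30): 1010101010
Gen 13 (rule 57): 0101010101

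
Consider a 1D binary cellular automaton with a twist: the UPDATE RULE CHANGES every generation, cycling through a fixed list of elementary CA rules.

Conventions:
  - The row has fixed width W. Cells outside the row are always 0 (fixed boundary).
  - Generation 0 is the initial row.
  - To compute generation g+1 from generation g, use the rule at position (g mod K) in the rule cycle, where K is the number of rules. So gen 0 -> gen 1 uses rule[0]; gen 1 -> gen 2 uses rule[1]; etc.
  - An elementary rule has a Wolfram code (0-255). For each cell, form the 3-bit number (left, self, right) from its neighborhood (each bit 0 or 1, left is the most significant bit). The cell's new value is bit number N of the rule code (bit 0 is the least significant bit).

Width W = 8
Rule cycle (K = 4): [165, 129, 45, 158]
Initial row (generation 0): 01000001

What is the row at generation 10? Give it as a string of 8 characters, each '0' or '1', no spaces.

Gen 0: 01000001
Gen 1 (rule 165): 01011101
Gen 2 (rule 129): 00001000
Gen 3 (rule 45): 11101011
Gen 4 (rule 158): 11001010
Gen 5 (rule 165): 00001110
Gen 6 (rule 129): 11100100
Gen 7 (rule 45): 10000101
Gen 8 (rule 158): 11001101
Gen 9 (rule 165): 00000011
Gen 10 (rule 129): 11111000

Answer: 11111000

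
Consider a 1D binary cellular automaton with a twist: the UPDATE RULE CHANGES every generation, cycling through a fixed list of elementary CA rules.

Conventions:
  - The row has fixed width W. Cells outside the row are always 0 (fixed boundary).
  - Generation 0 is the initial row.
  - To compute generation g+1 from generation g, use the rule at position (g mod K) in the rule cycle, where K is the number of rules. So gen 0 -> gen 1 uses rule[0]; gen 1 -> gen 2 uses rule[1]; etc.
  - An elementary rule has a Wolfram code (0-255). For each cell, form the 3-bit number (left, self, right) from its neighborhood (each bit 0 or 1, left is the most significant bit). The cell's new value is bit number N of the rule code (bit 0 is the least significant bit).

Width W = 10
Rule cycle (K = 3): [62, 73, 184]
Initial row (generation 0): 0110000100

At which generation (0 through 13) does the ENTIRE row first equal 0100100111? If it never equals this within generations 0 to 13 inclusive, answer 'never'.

Gen 0: 0110000100
Gen 1 (rule 62): 1101001110
Gen 2 (rule 73): 1100001010
Gen 3 (rule 184): 1010000101
Gen 4 (rule 62): 1111001111
Gen 5 (rule 73): 1001001001
Gen 6 (rule 184): 0100100100
Gen 7 (rule 62): 1111111110
Gen 8 (rule 73): 1000000010
Gen 9 (rule 184): 0100000001
Gen 10 (rule 62): 1110000011
Gen 11 (rule 73): 1010111011
Gen 12 (rule 184): 0101110110
Gen 13 (rule 62): 1111001101

Answer: never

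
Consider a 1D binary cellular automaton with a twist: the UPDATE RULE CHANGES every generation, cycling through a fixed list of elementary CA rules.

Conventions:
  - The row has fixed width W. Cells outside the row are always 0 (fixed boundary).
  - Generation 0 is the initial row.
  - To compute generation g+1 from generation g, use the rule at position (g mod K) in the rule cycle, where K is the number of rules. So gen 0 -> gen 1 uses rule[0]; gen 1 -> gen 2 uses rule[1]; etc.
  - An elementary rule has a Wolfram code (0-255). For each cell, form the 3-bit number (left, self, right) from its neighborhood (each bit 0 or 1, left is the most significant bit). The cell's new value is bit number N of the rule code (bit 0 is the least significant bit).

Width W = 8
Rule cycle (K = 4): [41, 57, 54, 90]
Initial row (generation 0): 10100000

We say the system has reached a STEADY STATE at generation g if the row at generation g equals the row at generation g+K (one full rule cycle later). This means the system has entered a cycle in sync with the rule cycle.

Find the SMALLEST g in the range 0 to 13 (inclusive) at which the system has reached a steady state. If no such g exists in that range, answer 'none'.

Answer: 7

Derivation:
Gen 0: 10100000
Gen 1 (rule 41): 01001111
Gen 2 (rule 57): 00101000
Gen 3 (rule 54): 01111100
Gen 4 (rule 90): 11000110
Gen 5 (rule 41): 10010100
Gen 6 (rule 57): 01001011
Gen 7 (rule 54): 11111100
Gen 8 (rule 90): 10000110
Gen 9 (rule 41): 00110100
Gen 10 (rule 57): 10101011
Gen 11 (rule 54): 11111100
Gen 12 (rule 90): 10000110
Gen 13 (rule 41): 00110100
Gen 14 (rule 57): 10101011
Gen 15 (rule 54): 11111100
Gen 16 (rule 90): 10000110
Gen 17 (rule 41): 00110100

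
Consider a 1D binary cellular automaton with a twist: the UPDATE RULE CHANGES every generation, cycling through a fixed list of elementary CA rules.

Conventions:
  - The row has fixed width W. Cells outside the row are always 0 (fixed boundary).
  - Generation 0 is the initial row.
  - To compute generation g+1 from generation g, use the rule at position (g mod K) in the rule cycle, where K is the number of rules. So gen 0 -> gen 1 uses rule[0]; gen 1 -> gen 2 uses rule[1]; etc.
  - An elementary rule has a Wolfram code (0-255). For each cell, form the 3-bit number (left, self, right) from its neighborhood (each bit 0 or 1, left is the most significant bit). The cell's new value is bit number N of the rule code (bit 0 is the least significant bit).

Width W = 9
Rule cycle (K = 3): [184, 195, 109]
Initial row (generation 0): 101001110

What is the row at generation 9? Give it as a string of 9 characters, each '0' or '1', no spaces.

Gen 0: 101001110
Gen 1 (rule 184): 010101101
Gen 2 (rule 195): 100000100
Gen 3 (rule 109): 101110101
Gen 4 (rule 184): 011101010
Gen 5 (rule 195): 101100000
Gen 6 (rule 109): 111101111
Gen 7 (rule 184): 111011110
Gen 8 (rule 195): 011001110
Gen 9 (rule 109): 011001010

Answer: 011001010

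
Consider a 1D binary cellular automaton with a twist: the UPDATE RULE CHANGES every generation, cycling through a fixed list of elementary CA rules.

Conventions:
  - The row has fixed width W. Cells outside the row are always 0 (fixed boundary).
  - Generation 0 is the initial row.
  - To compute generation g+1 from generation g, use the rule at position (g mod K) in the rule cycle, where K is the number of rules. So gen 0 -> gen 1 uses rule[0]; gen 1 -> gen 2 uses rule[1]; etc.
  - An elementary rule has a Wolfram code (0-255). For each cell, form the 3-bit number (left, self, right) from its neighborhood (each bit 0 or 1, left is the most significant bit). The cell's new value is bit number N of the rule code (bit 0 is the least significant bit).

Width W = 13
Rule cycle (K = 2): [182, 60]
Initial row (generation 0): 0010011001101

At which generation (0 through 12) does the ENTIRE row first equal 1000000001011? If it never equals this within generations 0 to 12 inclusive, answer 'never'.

Answer: 12

Derivation:
Gen 0: 0010011001101
Gen 1 (rule 182): 0111100110011
Gen 2 (rule 60): 0100010101010
Gen 3 (rule 182): 1110111111111
Gen 4 (rule 60): 1001100000000
Gen 5 (rule 182): 1110010000000
Gen 6 (rule 60): 1001011000000
Gen 7 (rule 182): 1111100100000
Gen 8 (rule 60): 1000010110000
Gen 9 (rule 182): 1100111001000
Gen 10 (rule 60): 1010100101100
Gen 11 (rule 182): 1111111110010
Gen 12 (rule 60): 1000000001011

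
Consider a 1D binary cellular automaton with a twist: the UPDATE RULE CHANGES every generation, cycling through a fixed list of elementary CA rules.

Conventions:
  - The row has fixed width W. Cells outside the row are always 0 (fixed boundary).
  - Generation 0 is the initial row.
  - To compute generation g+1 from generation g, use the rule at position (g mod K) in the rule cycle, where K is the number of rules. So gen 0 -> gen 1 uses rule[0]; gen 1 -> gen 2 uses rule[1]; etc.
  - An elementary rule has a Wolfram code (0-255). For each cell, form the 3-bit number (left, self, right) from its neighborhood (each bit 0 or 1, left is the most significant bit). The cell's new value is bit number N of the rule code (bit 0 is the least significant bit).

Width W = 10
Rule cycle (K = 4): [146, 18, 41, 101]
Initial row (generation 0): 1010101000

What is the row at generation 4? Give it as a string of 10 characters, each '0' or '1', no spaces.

Answer: 0000100101

Derivation:
Gen 0: 1010101000
Gen 1 (rule 146): 0000000100
Gen 2 (rule 18): 0000001010
Gen 3 (rule 41): 1111100100
Gen 4 (rule 101): 0000100101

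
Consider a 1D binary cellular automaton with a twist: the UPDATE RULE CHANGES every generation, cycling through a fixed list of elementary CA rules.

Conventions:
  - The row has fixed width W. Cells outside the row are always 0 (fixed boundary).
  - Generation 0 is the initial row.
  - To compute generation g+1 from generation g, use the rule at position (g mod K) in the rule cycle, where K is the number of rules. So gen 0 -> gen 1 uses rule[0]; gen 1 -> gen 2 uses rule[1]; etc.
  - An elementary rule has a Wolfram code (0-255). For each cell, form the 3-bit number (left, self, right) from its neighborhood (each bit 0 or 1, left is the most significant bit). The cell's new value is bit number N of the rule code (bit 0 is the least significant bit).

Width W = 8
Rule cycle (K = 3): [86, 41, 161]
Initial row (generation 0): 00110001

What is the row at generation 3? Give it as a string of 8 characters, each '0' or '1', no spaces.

Gen 0: 00110001
Gen 1 (rule 86): 01011011
Gen 2 (rule 41): 00110110
Gen 3 (rule 161): 10001000

Answer: 10001000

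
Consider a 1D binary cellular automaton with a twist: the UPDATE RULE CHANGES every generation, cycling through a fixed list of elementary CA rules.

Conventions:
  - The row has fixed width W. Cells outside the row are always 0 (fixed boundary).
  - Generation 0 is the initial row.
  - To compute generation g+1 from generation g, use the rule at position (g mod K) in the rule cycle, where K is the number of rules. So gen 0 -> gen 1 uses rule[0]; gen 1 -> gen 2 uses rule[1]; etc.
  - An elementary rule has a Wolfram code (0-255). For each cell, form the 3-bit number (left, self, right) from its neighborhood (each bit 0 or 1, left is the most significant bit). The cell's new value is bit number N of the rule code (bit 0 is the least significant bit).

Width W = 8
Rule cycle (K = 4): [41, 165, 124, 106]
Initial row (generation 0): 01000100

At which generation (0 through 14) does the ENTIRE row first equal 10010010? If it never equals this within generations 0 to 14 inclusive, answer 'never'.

Gen 0: 01000100
Gen 1 (rule 41): 00010001
Gen 2 (rule 165): 11010101
Gen 3 (rule 124): 11111111
Gen 4 (rule 106): 10000001
Gen 5 (rule 41): 00111100
Gen 6 (rule 165): 10011001
Gen 7 (rule 124): 11011101
Gen 8 (rule 106): 11110110
Gen 9 (rule 41): 10001100
Gen 10 (rule 165): 10100001
Gen 11 (rule 124): 11110001
Gen 12 (rule 106): 10010010
Gen 13 (rule 41): 00000000
Gen 14 (rule 165): 11111111

Answer: 12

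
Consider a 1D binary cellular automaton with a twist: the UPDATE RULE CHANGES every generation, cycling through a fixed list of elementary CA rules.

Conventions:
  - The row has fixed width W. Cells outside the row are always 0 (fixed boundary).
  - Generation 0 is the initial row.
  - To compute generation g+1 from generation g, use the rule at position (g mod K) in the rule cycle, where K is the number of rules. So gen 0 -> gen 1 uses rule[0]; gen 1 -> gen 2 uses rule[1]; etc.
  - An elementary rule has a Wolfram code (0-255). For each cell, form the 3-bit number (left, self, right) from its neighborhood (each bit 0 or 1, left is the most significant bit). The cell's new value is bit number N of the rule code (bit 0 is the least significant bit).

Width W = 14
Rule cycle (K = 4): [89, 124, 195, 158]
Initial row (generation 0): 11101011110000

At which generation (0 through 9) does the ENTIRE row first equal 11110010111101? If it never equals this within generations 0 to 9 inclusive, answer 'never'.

Answer: 8

Derivation:
Gen 0: 11101011110000
Gen 1 (rule 89): 10100010011111
Gen 2 (rule 124): 11110011010001
Gen 3 (rule 195): 01110101000110
Gen 4 (rule 158): 11100101101101
Gen 5 (rule 89): 10110001101100
Gen 6 (rule 124): 11111001111110
Gen 7 (rule 195): 01111010111110
Gen 8 (rule 158): 11110010111101
Gen 9 (rule 89): 10011000100100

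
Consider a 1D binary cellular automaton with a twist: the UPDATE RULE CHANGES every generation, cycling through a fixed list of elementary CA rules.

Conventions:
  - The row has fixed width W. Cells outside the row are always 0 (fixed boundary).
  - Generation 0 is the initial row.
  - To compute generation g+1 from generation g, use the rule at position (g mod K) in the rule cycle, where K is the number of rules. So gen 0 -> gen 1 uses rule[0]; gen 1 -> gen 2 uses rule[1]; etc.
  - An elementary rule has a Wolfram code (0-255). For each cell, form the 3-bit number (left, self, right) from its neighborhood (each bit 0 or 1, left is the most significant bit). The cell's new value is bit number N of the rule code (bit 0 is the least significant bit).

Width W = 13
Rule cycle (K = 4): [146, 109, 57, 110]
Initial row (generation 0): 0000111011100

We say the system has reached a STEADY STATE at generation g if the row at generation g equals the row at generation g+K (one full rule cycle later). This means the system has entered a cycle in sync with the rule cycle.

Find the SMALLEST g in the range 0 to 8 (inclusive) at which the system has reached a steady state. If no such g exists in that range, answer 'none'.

Answer: none

Derivation:
Gen 0: 0000111011100
Gen 1 (rule 146): 0001010001010
Gen 2 (rule 109): 1101110101110
Gen 3 (rule 57): 1011001011001
Gen 4 (rule 110): 1111011111011
Gen 5 (rule 146): 0110001110000
Gen 6 (rule 109): 0110101010111
Gen 7 (rule 57): 0101010101100
Gen 8 (rule 110): 1111111111100
Gen 9 (rule 146): 0111111111010
Gen 10 (rule 109): 0100000001110
Gen 11 (rule 57): 0011111101001
Gen 12 (rule 110): 0110000111011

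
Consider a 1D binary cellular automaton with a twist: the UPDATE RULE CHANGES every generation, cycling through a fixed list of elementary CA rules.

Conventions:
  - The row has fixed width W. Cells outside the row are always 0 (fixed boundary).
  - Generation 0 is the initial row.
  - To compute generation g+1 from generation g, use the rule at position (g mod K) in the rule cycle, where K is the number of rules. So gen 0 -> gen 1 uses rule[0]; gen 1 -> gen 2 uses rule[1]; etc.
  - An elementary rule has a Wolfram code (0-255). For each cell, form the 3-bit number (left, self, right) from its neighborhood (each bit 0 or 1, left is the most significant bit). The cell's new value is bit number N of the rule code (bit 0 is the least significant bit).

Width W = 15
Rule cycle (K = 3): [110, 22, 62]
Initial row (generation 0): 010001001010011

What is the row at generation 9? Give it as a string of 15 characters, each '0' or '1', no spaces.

Gen 0: 010001001010011
Gen 1 (rule 110): 110011011110111
Gen 2 (rule 22): 001100000000000
Gen 3 (rule 62): 011010000000000
Gen 4 (rule 110): 111110000000000
Gen 5 (rule 22): 000001000000000
Gen 6 (rule 62): 000011100000000
Gen 7 (rule 110): 000110100000000
Gen 8 (rule 22): 001000110000000
Gen 9 (rule 62): 011101101000000

Answer: 011101101000000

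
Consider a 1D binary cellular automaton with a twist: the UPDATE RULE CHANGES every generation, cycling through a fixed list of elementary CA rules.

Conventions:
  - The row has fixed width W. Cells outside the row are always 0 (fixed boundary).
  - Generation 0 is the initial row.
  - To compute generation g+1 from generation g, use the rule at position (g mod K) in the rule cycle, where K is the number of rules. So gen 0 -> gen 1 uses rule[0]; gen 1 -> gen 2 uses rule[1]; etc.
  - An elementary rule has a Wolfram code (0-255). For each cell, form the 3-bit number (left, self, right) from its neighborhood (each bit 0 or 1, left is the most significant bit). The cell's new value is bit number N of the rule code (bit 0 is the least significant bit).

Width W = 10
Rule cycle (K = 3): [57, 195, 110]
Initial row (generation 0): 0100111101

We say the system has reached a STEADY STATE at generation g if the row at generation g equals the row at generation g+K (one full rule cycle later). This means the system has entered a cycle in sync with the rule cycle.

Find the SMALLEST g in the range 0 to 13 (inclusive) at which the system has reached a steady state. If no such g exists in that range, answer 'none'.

Gen 0: 0100111101
Gen 1 (rule 57): 0010100010
Gen 2 (rule 195): 1100001100
Gen 3 (rule 110): 1100011100
Gen 4 (rule 57): 1011010011
Gen 5 (rule 195): 0001000101
Gen 6 (rule 110): 0011001111
Gen 7 (rule 57): 1010101000
Gen 8 (rule 195): 0000000011
Gen 9 (rule 110): 0000000111
Gen 10 (rule 57): 1111110100
Gen 11 (rule 195): 0111110001
Gen 12 (rule 110): 1100010011
Gen 13 (rule 57): 1011001010
Gen 14 (rule 195): 0001010000
Gen 15 (rule 110): 0011110000
Gen 16 (rule 57): 1010001111

Answer: none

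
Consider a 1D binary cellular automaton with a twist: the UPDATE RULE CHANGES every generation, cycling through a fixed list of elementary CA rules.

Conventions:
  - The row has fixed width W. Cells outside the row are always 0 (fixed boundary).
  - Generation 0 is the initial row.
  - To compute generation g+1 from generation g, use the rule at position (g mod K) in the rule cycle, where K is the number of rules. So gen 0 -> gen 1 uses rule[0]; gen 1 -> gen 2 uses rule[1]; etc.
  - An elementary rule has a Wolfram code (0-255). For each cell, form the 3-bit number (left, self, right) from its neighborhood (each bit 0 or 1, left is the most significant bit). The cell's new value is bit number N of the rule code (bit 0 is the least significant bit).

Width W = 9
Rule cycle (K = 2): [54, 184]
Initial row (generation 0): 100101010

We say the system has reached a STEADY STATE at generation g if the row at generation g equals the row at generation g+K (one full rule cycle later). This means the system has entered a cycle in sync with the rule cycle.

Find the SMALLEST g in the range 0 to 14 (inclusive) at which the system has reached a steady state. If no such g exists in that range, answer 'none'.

Answer: 4

Derivation:
Gen 0: 100101010
Gen 1 (rule 54): 111111111
Gen 2 (rule 184): 111111110
Gen 3 (rule 54): 000000001
Gen 4 (rule 184): 000000000
Gen 5 (rule 54): 000000000
Gen 6 (rule 184): 000000000
Gen 7 (rule 54): 000000000
Gen 8 (rule 184): 000000000
Gen 9 (rule 54): 000000000
Gen 10 (rule 184): 000000000
Gen 11 (rule 54): 000000000
Gen 12 (rule 184): 000000000
Gen 13 (rule 54): 000000000
Gen 14 (rule 184): 000000000
Gen 15 (rule 54): 000000000
Gen 16 (rule 184): 000000000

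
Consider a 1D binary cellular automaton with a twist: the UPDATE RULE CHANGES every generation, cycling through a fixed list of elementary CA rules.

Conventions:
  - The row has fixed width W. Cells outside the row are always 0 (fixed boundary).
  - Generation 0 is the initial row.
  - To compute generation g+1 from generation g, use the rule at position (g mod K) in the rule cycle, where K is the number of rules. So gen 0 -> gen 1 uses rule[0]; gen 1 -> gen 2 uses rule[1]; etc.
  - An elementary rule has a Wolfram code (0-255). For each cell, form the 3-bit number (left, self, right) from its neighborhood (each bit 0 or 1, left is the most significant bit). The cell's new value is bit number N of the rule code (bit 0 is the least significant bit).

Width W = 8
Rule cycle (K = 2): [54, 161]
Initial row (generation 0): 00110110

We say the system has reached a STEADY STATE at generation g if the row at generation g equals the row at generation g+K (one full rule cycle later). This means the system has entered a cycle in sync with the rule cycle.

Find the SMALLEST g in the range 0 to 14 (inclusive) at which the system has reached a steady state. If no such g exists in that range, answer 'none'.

Gen 0: 00110110
Gen 1 (rule 54): 01001001
Gen 2 (rule 161): 00000000
Gen 3 (rule 54): 00000000
Gen 4 (rule 161): 11111111
Gen 5 (rule 54): 00000000
Gen 6 (rule 161): 11111111
Gen 7 (rule 54): 00000000
Gen 8 (rule 161): 11111111
Gen 9 (rule 54): 00000000
Gen 10 (rule 161): 11111111
Gen 11 (rule 54): 00000000
Gen 12 (rule 161): 11111111
Gen 13 (rule 54): 00000000
Gen 14 (rule 161): 11111111
Gen 15 (rule 54): 00000000
Gen 16 (rule 161): 11111111

Answer: 3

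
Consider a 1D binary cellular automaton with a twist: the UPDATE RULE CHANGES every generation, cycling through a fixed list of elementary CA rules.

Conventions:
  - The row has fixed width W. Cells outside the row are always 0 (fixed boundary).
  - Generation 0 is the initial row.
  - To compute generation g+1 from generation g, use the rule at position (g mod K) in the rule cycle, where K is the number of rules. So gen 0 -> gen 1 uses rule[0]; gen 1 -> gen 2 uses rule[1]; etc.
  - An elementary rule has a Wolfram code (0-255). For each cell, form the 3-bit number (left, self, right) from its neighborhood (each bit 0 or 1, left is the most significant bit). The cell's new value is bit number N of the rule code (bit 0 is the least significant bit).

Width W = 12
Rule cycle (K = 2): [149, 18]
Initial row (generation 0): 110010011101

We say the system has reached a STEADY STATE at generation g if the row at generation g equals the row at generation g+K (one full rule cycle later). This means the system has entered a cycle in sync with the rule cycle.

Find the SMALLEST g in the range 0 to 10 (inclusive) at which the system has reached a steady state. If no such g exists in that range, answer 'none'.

Gen 0: 110010011101
Gen 1 (rule 149): 001011001001
Gen 2 (rule 18): 010000110110
Gen 3 (rule 149): 011110000001
Gen 4 (rule 18): 100001000010
Gen 5 (rule 149): 111101111011
Gen 6 (rule 18): 000000000000
Gen 7 (rule 149): 111111111111
Gen 8 (rule 18): 000000000000
Gen 9 (rule 149): 111111111111
Gen 10 (rule 18): 000000000000
Gen 11 (rule 149): 111111111111
Gen 12 (rule 18): 000000000000

Answer: 6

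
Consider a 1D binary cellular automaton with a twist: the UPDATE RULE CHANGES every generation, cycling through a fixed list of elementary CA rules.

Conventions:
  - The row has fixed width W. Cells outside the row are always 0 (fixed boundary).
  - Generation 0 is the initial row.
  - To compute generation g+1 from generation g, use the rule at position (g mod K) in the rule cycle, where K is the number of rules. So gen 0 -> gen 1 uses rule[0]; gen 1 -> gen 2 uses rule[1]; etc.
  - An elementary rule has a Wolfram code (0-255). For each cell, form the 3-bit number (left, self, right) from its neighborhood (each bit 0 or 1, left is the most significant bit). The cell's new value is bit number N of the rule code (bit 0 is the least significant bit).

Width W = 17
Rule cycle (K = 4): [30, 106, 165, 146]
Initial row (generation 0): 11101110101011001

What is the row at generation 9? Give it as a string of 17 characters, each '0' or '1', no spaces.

Answer: 11000100101011100

Derivation:
Gen 0: 11101110101011001
Gen 1 (rule 30): 10001000101010111
Gen 2 (rule 106): 00010001010101101
Gen 3 (rule 165): 11010101111110011
Gen 4 (rule 146): 00000000111101100
Gen 5 (rule 30): 00000001100001010
Gen 6 (rule 106): 00000011100010100
Gen 7 (rule 165): 11111001001011101
Gen 8 (rule 146): 01110110110001000
Gen 9 (rule 30): 11000100101011100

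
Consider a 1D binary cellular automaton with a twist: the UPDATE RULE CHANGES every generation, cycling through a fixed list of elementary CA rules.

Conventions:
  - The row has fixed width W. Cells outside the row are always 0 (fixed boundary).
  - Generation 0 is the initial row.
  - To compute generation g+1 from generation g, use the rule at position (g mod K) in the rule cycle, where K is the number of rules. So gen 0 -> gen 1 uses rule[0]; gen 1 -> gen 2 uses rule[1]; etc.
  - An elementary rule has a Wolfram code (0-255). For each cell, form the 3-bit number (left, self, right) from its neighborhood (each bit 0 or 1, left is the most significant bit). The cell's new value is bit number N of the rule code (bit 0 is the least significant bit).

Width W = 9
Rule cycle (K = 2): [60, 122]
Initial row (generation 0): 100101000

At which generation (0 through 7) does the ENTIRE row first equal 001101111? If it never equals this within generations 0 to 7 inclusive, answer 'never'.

Answer: never

Derivation:
Gen 0: 100101000
Gen 1 (rule 60): 110111100
Gen 2 (rule 122): 111100110
Gen 3 (rule 60): 100010101
Gen 4 (rule 122): 010101010
Gen 5 (rule 60): 011111111
Gen 6 (rule 122): 110000001
Gen 7 (rule 60): 101000001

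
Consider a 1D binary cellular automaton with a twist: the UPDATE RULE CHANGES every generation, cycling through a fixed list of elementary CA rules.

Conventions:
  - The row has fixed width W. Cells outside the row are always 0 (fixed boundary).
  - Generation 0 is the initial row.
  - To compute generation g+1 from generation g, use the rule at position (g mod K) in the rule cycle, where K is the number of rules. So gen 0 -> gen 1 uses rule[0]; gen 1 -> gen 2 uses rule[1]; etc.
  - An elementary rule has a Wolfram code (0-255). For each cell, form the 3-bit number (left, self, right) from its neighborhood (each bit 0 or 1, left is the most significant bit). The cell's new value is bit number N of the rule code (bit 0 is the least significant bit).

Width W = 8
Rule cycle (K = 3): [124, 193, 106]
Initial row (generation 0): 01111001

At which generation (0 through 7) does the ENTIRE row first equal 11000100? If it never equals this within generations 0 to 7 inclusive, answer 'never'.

Answer: never

Derivation:
Gen 0: 01111001
Gen 1 (rule 124): 01001101
Gen 2 (rule 193): 00000100
Gen 3 (rule 106): 00001000
Gen 4 (rule 124): 00001100
Gen 5 (rule 193): 11100101
Gen 6 (rule 106): 10101010
Gen 7 (rule 124): 11111111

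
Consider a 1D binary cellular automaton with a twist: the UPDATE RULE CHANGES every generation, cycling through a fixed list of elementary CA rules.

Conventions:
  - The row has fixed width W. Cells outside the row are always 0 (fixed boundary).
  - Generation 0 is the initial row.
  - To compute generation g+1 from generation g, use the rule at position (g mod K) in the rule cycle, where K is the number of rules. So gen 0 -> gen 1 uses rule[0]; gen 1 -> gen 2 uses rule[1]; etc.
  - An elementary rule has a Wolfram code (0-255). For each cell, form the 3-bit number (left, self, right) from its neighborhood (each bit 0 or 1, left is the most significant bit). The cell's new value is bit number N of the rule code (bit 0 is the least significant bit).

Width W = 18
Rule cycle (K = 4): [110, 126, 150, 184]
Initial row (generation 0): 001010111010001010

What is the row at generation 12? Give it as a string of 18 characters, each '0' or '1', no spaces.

Answer: 010101000000111101

Derivation:
Gen 0: 001010111010001010
Gen 1 (rule 110): 011111101110011110
Gen 2 (rule 126): 110000111011110011
Gen 3 (rule 150): 001001010001101100
Gen 4 (rule 184): 000100101001011010
Gen 5 (rule 110): 001101111011111110
Gen 6 (rule 126): 011111001110000011
Gen 7 (rule 150): 101110110101000100
Gen 8 (rule 184): 011101101010100010
Gen 9 (rule 110): 110111111111100110
Gen 10 (rule 126): 111100000000111111
Gen 11 (rule 150): 011010000001011110
Gen 12 (rule 184): 010101000000111101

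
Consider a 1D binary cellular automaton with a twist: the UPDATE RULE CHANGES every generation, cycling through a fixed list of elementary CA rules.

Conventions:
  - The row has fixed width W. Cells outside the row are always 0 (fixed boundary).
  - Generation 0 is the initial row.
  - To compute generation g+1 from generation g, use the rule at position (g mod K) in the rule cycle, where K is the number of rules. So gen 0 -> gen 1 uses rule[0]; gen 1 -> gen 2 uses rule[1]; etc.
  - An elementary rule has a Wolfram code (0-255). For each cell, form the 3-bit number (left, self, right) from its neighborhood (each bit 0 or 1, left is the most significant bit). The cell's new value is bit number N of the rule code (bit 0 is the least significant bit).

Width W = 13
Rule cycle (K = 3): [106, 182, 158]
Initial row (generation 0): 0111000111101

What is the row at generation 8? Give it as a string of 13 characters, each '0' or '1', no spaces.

Answer: 0101111111110

Derivation:
Gen 0: 0111000111101
Gen 1 (rule 106): 1101001100110
Gen 2 (rule 182): 0011110011001
Gen 3 (rule 158): 0111101110111
Gen 4 (rule 106): 1100111011101
Gen 5 (rule 182): 0011010101011
Gen 6 (rule 158): 0110010101010
Gen 7 (rule 106): 1110101010100
Gen 8 (rule 182): 0101111111110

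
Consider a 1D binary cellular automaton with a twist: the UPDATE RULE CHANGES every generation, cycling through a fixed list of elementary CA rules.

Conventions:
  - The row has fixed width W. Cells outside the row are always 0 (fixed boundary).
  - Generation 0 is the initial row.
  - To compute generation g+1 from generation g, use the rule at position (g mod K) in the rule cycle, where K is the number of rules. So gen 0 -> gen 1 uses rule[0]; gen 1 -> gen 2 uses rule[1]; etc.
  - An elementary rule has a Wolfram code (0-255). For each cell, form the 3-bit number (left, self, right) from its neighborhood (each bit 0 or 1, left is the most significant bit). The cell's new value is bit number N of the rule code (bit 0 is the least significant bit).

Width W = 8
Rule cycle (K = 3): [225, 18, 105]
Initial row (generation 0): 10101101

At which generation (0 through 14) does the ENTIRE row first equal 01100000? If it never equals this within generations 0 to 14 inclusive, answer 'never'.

Answer: 5

Derivation:
Gen 0: 10101101
Gen 1 (rule 225): 01010110
Gen 2 (rule 18): 10000001
Gen 3 (rule 105): 00111100
Gen 4 (rule 225): 10011101
Gen 5 (rule 18): 01100000
Gen 6 (rule 105): 01101111
Gen 7 (rule 225): 00110111
Gen 8 (rule 18): 01000000
Gen 9 (rule 105): 00011111
Gen 10 (rule 225): 11001111
Gen 11 (rule 18): 00110000
Gen 12 (rule 105): 10110111
Gen 13 (rule 225): 01011011
Gen 14 (rule 18): 10000000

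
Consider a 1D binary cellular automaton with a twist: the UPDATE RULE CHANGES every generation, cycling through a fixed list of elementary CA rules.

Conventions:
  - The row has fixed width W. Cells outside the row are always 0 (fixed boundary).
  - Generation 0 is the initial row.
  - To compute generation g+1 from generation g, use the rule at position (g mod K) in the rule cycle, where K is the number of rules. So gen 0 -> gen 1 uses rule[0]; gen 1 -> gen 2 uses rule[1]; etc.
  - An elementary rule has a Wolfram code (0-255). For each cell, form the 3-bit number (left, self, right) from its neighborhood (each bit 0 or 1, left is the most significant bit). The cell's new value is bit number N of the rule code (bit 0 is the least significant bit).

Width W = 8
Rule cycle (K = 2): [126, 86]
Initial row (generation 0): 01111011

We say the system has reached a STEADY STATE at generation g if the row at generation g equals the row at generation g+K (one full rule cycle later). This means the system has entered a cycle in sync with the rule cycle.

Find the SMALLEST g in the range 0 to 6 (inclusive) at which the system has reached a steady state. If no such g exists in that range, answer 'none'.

Gen 0: 01111011
Gen 1 (rule 126): 11001111
Gen 2 (rule 86): 01110001
Gen 3 (rule 126): 11011011
Gen 4 (rule 86): 01001001
Gen 5 (rule 126): 11111111
Gen 6 (rule 86): 00000001
Gen 7 (rule 126): 00000011
Gen 8 (rule 86): 00000101

Answer: none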